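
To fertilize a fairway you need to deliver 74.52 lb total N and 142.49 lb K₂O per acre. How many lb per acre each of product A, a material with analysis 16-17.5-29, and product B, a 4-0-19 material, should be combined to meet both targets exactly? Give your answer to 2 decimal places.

Let a = lb of product A, b = lb of product B (per acre).
N: 0.16·a + 0.04·b = 74.52
K₂O: 0.29·a + 0.19·b = 142.49
From row1: a = (74.52 − 0.04·b) / 0.16.
Into row2: 0.29·(74.52 − 0.04·b)/0.16 + 0.19·b = 142.49 → b = 63.1702, a = 449.957.

449.96 lb product A, 63.17 lb product B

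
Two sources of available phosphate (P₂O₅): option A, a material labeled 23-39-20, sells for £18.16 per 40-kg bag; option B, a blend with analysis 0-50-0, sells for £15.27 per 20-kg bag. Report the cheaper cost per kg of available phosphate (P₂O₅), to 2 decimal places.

option A: P₂O₅ per bag = 40 × 39% = 15.6 kg; cost = 18.16 / 15.6 = £1.1641/kg P₂O₅.
option B: P₂O₅ per bag = 20 × 50% = 10 kg; cost = 15.27 / 10 = £1.5270/kg P₂O₅.
option A is cheaper.

£1.16 per kg P₂O₅ (option A)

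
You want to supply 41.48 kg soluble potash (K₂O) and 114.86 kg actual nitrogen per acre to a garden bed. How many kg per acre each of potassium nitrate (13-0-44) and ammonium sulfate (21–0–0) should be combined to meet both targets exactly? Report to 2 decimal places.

With a, b = kg per acre of potassium nitrate and ammonium sulfate:
K₂O: 0.44·a + 0·b = 41.48
N: 0.13·a + 0.21·b = 114.86
Eliminate b: (row1) − 0/0.21·(row2) → 0.44·a = 41.48, so a = 94.2727.
Then b = (114.86 − 0.13·94.2727) / 0.21 = 488.593.

94.27 kg potassium nitrate, 488.59 kg ammonium sulfate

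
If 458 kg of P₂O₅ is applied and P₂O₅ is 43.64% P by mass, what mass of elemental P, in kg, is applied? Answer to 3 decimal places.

P = 458 × 0.4364 = 199.8712 kg.

199.871 kg P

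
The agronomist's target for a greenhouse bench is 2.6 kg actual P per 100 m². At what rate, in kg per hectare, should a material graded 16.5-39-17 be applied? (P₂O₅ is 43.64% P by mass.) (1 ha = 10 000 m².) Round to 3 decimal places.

As P₂O₅: 2.6 / 0.4364 = 5.95784 kg per 100 m².
Product per 100 m² = 5.95784 / 39% = 15.2765 kg.
Convert to per hectare: 15.2765 × 100 = 1527.65047 kg.

1527.650 kg of product per hectare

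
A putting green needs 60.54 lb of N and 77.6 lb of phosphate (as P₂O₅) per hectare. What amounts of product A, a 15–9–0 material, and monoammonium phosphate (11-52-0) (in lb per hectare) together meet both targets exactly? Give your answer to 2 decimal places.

336.93 lb product A, 90.92 lb monoammonium phosphate

With a, b = lb per hectare of product A and monoammonium phosphate:
N: 0.15·a + 0.11·b = 60.54
P₂O₅: 0.09·a + 0.52·b = 77.6
Solving simultaneously: a = 336.928, b = 90.9163.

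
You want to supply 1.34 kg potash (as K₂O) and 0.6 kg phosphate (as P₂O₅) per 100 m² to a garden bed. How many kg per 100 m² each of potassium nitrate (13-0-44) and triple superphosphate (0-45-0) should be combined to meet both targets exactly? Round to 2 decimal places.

3.05 kg potassium nitrate, 1.33 kg triple superphosphate

With a, b = kg per 100 m² of potassium nitrate and triple superphosphate:
K₂O: 0.44·a + 0·b = 1.34
P₂O₅: 0·a + 0.45·b = 0.6
Solving simultaneously: a = 3.04545, b = 1.33333.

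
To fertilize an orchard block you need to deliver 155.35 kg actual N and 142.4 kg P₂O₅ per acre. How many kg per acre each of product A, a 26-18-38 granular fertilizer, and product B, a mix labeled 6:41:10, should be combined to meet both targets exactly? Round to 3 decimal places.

575.673 kg product A, 94.582 kg product B

Per-acre balance (a = product A, b = product B):
N: 0.26·a + 0.06·b = 155.35
P₂O₅: 0.18·a + 0.41·b = 142.4
Solving simultaneously: a = 575.6733, b = 94.58246.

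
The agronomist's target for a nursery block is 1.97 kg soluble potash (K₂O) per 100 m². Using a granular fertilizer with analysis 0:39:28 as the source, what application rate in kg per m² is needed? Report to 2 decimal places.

Product per 100 m² = 1.97 / 28% = 7.03571 kg.
Convert to per m²: 7.03571 × 0.01 = 0.0703571 kg.

0.07 kg of product per sq m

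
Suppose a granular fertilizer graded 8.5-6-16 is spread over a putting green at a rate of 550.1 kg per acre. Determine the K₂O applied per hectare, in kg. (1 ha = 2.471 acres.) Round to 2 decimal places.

K₂O per acre = 550.1 × 16% = 88.016 kg.
Convert to per hectare: 88.016 × 2.471 = 217.488 kg.

217.49 kg K₂O per hectare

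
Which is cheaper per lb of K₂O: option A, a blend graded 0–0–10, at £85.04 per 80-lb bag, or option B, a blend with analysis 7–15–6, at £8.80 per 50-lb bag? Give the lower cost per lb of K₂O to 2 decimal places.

£2.93 per lb K₂O (option B)

option A: K₂O per bag = 80 × 10% = 8 lb; cost = 85.04 / 8 = £10.6300/lb K₂O.
option B: K₂O per bag = 50 × 6% = 3 lb; cost = 8.80 / 3 = £2.9333/lb K₂O.
option B is cheaper.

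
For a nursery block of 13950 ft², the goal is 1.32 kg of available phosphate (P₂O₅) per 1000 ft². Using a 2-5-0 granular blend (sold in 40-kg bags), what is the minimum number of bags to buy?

Product per 1000 ft² = 1.32 / 5% = 26.4 kg.
Total product = 26.4 × 13950 / 1000 = 368.28 kg.
Bags = ⌈368.28 / 40⌉ = 10.

10 bags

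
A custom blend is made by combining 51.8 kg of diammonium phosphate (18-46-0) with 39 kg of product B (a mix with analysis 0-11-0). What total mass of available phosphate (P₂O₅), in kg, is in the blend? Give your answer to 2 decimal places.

P₂O₅ mass = 46%×51.8 + 11%×39 = 28.118 kg.

28.12 kg P₂O₅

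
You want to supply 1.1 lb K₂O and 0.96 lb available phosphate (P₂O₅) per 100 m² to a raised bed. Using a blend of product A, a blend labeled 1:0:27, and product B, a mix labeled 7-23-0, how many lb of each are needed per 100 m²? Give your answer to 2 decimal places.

Per-100 m² balance (a = product A, b = product B):
K₂O: 0.27·a + 0·b = 1.1
P₂O₅: 0·a + 0.23·b = 0.96
Solving simultaneously: a = 4.07407, b = 4.17391.

4.07 lb product A, 4.17 lb product B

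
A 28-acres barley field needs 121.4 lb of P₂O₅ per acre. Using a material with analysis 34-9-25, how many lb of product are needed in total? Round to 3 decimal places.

Product per acre = 121.4 / 9% = 1348.89 lb.
Total product = 1348.89 × 28 = 37768.8889 lb.

37768.889 lb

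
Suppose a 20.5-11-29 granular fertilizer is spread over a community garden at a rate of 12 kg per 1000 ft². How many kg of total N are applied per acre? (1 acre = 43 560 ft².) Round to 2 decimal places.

107.16 kg N per acre

nitrogen per 1000 ft² = 12 × 20.5% = 2.46 kg.
Convert to per acre: 2.46 × 43.56 = 107.158 kg.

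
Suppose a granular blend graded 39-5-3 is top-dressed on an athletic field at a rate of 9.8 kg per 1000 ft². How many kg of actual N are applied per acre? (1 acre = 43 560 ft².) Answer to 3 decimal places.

166.486 kg N per acre

nitrogen per 1000 ft² = 9.8 × 39% = 3.822 kg.
Convert to per acre: 3.822 × 43.56 = 166.4863 kg.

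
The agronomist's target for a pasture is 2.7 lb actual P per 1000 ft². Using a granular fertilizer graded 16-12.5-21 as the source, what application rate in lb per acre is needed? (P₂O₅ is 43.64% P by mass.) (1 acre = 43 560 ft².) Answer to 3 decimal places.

As P₂O₅: 2.7 / 0.4364 = 6.18698 lb per 1000 ft².
Product per 1000 ft² = 6.18698 / 12.5% = 49.4959 lb.
Convert to per acre: 49.4959 × 43.56 = 2156.0403 lb.

2156.040 lb of product per acre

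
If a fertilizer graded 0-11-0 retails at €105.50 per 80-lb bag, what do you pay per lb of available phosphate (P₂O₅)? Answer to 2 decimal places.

€11.99 per lb P₂O₅

P₂O₅ in bag = 80 × 11% = 8.8 lb.
Cost per lb P₂O₅ = €105.50 / 8.8 = €11.9886.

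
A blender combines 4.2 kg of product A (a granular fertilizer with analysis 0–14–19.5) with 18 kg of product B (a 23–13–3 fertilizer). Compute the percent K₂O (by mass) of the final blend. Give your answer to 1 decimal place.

Total mass = 4.2 + 18 = 22.2 kg.
K₂O mass = 19.5%×4.2 + 3%×18 = 1.359 kg.
% K₂O = 1.359 / 22.2 = 6.12162%.

6.1% K₂O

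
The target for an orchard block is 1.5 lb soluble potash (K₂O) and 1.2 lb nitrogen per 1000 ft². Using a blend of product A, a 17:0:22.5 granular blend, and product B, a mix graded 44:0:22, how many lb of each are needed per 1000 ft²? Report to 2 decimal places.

Let a = lb of product A, b = lb of product B (per 1000 ft²).
K₂O: 0.225·a + 0.22·b = 1.5
N: 0.17·a + 0.44·b = 1.2
Eliminate a: (row1) − 0.225/0.17·(row2) → -0.362353·b = -0.0882353, so b = 0.243506.
Back-substitute: a = (1.5 − 0.22·0.243506) / 0.225 = 6.42857.

6.43 lb product A, 0.24 lb product B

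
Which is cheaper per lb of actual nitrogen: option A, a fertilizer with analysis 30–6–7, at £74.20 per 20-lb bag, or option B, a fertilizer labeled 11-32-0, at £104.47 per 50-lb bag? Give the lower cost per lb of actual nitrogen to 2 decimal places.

£12.37 per lb N (option A)

option A: N per bag = 20 × 30% = 6 lb; cost = 74.20 / 6 = £12.3667/lb N.
option B: N per bag = 50 × 11% = 5.5 lb; cost = 104.47 / 5.5 = £18.9945/lb N.
option A is cheaper.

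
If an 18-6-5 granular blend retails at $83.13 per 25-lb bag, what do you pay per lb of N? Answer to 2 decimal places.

$18.47 per lb N

N in bag = 25 × 18% = 4.5 lb.
Cost per lb N = $83.13 / 4.5 = $18.4733.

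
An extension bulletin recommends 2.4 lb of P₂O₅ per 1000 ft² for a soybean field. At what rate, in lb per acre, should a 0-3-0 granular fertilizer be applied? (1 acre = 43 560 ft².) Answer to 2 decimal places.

Product per 1000 ft² = 2.4 / 3% = 80 lb.
Convert to per acre: 80 × 43.56 = 3484.8 lb.

3484.80 lb of product per acre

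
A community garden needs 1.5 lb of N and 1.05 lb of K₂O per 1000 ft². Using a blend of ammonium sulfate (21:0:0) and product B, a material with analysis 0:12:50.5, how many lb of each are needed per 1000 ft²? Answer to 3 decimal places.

7.143 lb ammonium sulfate, 2.079 lb product B

Per-1000 ft² balance (a = ammonium sulfate, b = product B):
N: 0.21·a + 0·b = 1.5
K₂O: 0·a + 0.505·b = 1.05
Solving simultaneously: a = 7.14286, b = 2.07921.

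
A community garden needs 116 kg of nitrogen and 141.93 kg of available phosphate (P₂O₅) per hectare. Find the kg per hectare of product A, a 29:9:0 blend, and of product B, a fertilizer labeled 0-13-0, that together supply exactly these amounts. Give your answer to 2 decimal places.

Let a = kg of product A, b = kg of product B (per hectare).
N: 0.29·a + 0·b = 116
P₂O₅: 0.09·a + 0.13·b = 141.93
Solving simultaneously: a = 400, b = 814.846.

400.00 kg product A, 814.85 kg product B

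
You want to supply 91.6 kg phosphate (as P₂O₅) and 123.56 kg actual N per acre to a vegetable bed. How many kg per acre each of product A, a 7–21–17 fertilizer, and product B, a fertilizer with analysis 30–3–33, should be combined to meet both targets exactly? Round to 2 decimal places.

Per-acre balance (a = product A, b = product B):
P₂O₅: 0.21·a + 0.03·b = 91.6
N: 0.07·a + 0.3·b = 123.56
From row1: a = (91.6 − 0.03·b) / 0.21.
Into row2: 0.07·(91.6 − 0.03·b)/0.21 + 0.3·b = 123.56 → b = 320.782, a = 390.3645.

390.36 kg product A, 320.78 kg product B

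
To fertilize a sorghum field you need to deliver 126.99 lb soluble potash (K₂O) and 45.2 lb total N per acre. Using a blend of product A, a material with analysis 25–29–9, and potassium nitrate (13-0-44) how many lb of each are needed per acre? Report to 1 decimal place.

34.4 lb product A, 281.6 lb potassium nitrate

With a, b = lb per acre of product A and potassium nitrate:
K₂O: 0.09·a + 0.44·b = 126.99
N: 0.25·a + 0.13·b = 45.2
Eliminate b: (row1) − 0.44/0.13·(row2) → -0.756154·a = -25.9946, so a = 34.3774.
Then b = (45.2 − 0.25·34.3774) / 0.13 = 281.582.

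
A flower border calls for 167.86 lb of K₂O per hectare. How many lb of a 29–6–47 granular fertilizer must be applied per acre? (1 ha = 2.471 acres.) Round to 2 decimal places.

Product per hectare = 167.86 / 47% = 357.149 lb.
Convert to per acre: 357.149 × 0.404694 = 144.536 lb.

144.54 lb of product per acre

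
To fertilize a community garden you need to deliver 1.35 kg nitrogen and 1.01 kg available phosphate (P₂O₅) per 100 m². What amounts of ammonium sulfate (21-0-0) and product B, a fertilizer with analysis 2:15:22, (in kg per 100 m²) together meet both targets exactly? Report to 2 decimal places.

5.79 kg ammonium sulfate, 6.73 kg product B

With a, b = kg per 100 m² of ammonium sulfate and product B:
N: 0.21·a + 0.02·b = 1.35
P₂O₅: 0·a + 0.15·b = 1.01
Solving simultaneously: a = 5.7873, b = 6.73333.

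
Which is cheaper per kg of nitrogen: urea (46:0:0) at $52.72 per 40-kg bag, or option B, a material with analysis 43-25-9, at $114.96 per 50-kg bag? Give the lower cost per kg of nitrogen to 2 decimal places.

urea: N per bag = 40 × 46% = 18.4 kg; cost = 52.72 / 18.4 = $2.8652/kg N.
option B: N per bag = 50 × 43% = 21.5 kg; cost = 114.96 / 21.5 = $5.3470/kg N.
urea is cheaper.

$2.87 per kg N (urea)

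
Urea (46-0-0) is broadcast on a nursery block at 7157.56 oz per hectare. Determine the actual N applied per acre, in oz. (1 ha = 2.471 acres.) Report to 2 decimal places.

nitrogen per hectare = 7157.56 × 46% = 3292.48 oz.
Convert to per acre: 3292.48 × 0.404694 = 1332.447 oz.

1332.45 oz N per acre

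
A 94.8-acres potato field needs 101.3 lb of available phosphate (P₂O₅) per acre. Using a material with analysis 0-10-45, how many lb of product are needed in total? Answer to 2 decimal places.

Product per acre = 101.3 / 10% = 1013 lb.
Total product = 1013 × 94.8 = 96032.4 lb.

96032.40 lb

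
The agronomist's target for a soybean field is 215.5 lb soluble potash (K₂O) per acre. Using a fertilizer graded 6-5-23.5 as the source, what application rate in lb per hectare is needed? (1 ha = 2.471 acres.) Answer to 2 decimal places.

2265.96 lb of product per hectare

Product per acre = 215.5 / 23.5% = 917.021 lb.
Convert to per hectare: 917.021 × 2.471 = 2265.9596 lb.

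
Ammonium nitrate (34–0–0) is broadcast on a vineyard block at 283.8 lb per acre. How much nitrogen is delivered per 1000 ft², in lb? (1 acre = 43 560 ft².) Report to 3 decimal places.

nitrogen per acre = 283.8 × 34% = 96.492 lb.
Convert to per 1000 ft²: 96.492 × 0.0229568 = 2.21515 lb.

2.215 lb N per thousand sq ft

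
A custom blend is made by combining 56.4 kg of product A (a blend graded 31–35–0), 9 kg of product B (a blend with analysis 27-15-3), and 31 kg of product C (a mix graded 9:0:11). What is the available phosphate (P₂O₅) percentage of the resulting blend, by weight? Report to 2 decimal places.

21.88% P₂O₅

Total mass = 56.4 + 9 + 31 = 96.4 kg.
P₂O₅ mass = 35%×56.4 + 15%×9 + 0%×31 = 21.09 kg.
% P₂O₅ = 21.09 / 96.4 = 21.8776%.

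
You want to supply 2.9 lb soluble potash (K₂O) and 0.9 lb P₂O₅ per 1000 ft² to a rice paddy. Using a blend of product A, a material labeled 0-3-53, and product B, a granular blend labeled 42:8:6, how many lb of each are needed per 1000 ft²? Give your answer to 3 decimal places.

4.384 lb product A, 9.606 lb product B

With a, b = lb per 1000 ft² of product A and product B:
K₂O: 0.53·a + 0.06·b = 2.9
P₂O₅: 0.03·a + 0.08·b = 0.9
Eliminate b: (row1) − 0.06/0.08·(row2) → 0.5075·a = 2.225, so a = 4.38424.
Then b = (0.9 − 0.03·4.38424) / 0.08 = 9.60591.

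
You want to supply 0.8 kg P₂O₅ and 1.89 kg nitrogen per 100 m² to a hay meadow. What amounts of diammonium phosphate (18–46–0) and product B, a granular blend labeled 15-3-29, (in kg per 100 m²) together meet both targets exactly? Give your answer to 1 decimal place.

Let a = kg of diammonium phosphate, b = kg of product B (per 100 m²).
P₂O₅: 0.46·a + 0.03·b = 0.8
N: 0.18·a + 0.15·b = 1.89
From row1: a = (0.8 − 0.03·b) / 0.46.
Into row2: 0.18·(0.8 − 0.03·b)/0.46 + 0.15·b = 1.89 → b = 11.4057, a = 0.995283.

1.0 kg diammonium phosphate, 11.4 kg product B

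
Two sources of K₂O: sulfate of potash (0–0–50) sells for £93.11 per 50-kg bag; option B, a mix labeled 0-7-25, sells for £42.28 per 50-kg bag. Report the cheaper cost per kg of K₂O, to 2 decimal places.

£3.38 per kg K₂O (option B)

sulfate of potash: K₂O per bag = 50 × 50% = 25 kg; cost = 93.11 / 25 = £3.7244/kg K₂O.
option B: K₂O per bag = 50 × 25% = 12.5 kg; cost = 42.28 / 12.5 = £3.3824/kg K₂O.
option B is cheaper.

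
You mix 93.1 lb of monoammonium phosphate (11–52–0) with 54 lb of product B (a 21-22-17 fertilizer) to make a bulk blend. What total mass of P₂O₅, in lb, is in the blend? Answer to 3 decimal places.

60.292 lb P₂O₅

P₂O₅ mass = 52%×93.1 + 22%×54 = 60.292 lb.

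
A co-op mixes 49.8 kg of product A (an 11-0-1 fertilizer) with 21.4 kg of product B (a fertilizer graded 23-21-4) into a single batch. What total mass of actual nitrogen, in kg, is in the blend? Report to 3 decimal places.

10.400 kg N

N mass = 11%×49.8 + 23%×21.4 = 10.4 kg.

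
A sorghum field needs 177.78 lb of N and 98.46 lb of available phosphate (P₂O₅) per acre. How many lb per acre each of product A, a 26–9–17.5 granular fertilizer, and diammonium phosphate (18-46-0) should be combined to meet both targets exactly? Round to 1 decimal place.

619.5 lb product A, 92.8 lb diammonium phosphate

Per-acre balance (a = product A, b = diammonium phosphate):
N: 0.26·a + 0.18·b = 177.78
P₂O₅: 0.09·a + 0.46·b = 98.46
Eliminate a: (row1) − 0.26/0.09·(row2) → -1.14889·b = -106.66, so b = 92.8375.
Back-substitute: a = (177.78 − 0.18·92.8375) / 0.26 = 619.497.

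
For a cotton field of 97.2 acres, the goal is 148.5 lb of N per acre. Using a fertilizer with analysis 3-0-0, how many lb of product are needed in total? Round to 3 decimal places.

481140.000 lb

Product per acre = 148.5 / 3% = 4950 lb.
Total product = 4950 × 97.2 = 481140 lb.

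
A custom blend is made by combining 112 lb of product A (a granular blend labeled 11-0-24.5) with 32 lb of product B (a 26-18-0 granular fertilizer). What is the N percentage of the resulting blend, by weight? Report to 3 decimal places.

Total mass = 112 + 32 = 144 lb.
N mass = 11%×112 + 26%×32 = 20.64 lb.
% N = 20.64 / 144 = 14.3333%.

14.333% N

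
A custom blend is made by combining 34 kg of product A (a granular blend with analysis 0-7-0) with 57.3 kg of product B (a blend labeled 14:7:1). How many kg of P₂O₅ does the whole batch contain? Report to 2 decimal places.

P₂O₅ mass = 7%×34 + 7%×57.3 = 6.391 kg.

6.39 kg P₂O₅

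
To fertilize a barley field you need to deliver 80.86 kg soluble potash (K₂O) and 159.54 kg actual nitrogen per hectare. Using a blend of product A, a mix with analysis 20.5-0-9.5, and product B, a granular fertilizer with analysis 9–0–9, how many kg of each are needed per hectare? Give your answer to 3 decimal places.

715.273 kg product A, 143.434 kg product B

Let a = kg of product A, b = kg of product B (per hectare).
K₂O: 0.095·a + 0.09·b = 80.86
N: 0.205·a + 0.09·b = 159.54
From row1: a = (80.86 − 0.09·b) / 0.095.
Into row2: 0.205·(80.86 − 0.09·b)/0.095 + 0.09·b = 159.54 → b = 143.4343, a = 715.2727.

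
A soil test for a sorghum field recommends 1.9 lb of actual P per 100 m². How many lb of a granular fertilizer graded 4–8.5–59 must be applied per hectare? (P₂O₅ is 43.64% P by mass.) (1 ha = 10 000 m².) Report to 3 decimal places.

As P₂O₅: 1.9 / 0.4364 = 4.3538 lb per 100 m².
Product per 100 m² = 4.3538 / 8.5% = 51.2212 lb.
Convert to per hectare: 51.2212 × 100 = 5122.1222 lb.

5122.122 lb of product per hectare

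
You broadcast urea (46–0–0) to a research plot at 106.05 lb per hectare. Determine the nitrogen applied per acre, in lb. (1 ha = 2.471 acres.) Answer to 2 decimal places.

nitrogen per hectare = 106.05 × 46% = 48.783 lb.
Convert to per acre: 48.783 × 0.404694 = 19.7422 lb.

19.74 lb N per acre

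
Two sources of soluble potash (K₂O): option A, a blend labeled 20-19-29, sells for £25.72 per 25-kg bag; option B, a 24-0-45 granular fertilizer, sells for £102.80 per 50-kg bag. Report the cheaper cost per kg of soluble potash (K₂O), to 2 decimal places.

£3.55 per kg K₂O (option A)

option A: K₂O per bag = 25 × 29% = 7.25 kg; cost = 25.72 / 7.25 = £3.5476/kg K₂O.
option B: K₂O per bag = 50 × 45% = 22.5 kg; cost = 102.80 / 22.5 = £4.5689/kg K₂O.
option A is cheaper.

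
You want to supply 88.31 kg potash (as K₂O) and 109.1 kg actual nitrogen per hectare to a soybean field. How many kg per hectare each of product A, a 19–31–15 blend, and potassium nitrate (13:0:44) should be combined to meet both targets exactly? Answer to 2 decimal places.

With a, b = kg per hectare of product A and potassium nitrate:
K₂O: 0.15·a + 0.44·b = 88.31
N: 0.19·a + 0.13·b = 109.1
Eliminate a: (row1) − 0.15/0.19·(row2) → 0.337368·b = 2.17842, so b = 6.4571.
Back-substitute: a = (88.31 − 0.44·6.4571) / 0.15 = 569.793.

569.79 kg product A, 6.46 kg potassium nitrate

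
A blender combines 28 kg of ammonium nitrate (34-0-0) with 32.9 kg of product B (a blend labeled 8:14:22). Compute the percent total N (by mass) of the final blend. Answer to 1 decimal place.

Total mass = 28 + 32.9 = 60.9 kg.
N mass = 34%×28 + 8%×32.9 = 12.152 kg.
% N = 12.152 / 60.9 = 19.954%.

20.0% N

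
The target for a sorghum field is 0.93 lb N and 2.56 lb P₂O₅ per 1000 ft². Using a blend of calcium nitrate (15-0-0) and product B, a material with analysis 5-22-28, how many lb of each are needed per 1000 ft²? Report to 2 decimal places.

Per-1000 ft² balance (a = calcium nitrate, b = product B):
N: 0.15·a + 0.05·b = 0.93
P₂O₅: 0·a + 0.22·b = 2.56
Solving simultaneously: a = 2.32121, b = 11.6364.

2.32 lb calcium nitrate, 11.64 lb product B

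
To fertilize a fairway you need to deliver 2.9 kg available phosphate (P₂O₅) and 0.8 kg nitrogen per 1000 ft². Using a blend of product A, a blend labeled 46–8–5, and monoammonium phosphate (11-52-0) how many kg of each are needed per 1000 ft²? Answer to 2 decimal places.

0.42 kg product A, 5.51 kg monoammonium phosphate

Per-1000 ft² balance (a = product A, b = monoammonium phosphate):
P₂O₅: 0.08·a + 0.52·b = 2.9
N: 0.46·a + 0.11·b = 0.8
Solving simultaneously: a = 0.421007, b = 5.51215.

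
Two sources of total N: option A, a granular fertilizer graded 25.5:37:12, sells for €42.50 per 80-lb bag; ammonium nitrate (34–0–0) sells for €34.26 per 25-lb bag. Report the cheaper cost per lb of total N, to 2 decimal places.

€2.08 per lb N (option A)

option A: N per bag = 80 × 25.5% = 20.4 lb; cost = 42.50 / 20.4 = €2.0833/lb N.
ammonium nitrate: N per bag = 25 × 34% = 8.5 lb; cost = 34.26 / 8.5 = €4.0306/lb N.
option A is cheaper.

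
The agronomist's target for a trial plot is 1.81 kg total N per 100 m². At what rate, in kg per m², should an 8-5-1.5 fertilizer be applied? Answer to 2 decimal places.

Product per 100 m² = 1.81 / 8% = 22.625 kg.
Convert to per m²: 22.625 × 0.01 = 0.22625 kg.

0.23 kg of product per sq m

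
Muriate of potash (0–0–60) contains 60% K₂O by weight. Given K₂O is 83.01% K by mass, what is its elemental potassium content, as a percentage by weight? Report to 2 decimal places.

49.81% K

%K = 60 × 0.8301 = 49.806%.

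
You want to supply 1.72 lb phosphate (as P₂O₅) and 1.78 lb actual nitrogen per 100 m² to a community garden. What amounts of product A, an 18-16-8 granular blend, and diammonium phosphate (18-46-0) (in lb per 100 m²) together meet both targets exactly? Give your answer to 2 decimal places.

Per-100 m² balance (a = product A, b = diammonium phosphate):
P₂O₅: 0.16·a + 0.46·b = 1.72
N: 0.18·a + 0.18·b = 1.78
Solving simultaneously: a = 9.42963, b = 0.459259.

9.43 lb product A, 0.46 lb diammonium phosphate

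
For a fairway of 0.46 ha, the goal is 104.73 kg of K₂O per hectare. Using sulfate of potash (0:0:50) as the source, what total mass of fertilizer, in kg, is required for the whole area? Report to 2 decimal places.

Product per hectare = 104.73 / 50% = 209.46 kg.
Total product = 209.46 × 0.46 = 96.3516 kg.

96.35 kg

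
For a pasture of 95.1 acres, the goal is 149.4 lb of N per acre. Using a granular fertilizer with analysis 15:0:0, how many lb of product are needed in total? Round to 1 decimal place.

Product per acre = 149.4 / 15% = 996 lb.
Total product = 996 × 95.1 = 94719.6 lb.

94719.6 lb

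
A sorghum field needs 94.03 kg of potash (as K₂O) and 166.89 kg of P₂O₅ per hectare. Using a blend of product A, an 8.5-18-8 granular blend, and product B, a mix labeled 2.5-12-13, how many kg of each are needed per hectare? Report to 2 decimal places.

Per-hectare balance (a = product A, b = product B):
K₂O: 0.08·a + 0.13·b = 94.03
P₂O₅: 0.18·a + 0.12·b = 166.89
Solving simultaneously: a = 754.5, b = 259.

754.50 kg product A, 259.00 kg product B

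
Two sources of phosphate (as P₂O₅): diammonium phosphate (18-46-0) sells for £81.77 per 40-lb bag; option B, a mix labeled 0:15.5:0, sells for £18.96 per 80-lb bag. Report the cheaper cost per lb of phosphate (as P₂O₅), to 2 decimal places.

£1.53 per lb P₂O₅ (option B)

diammonium phosphate: P₂O₅ per bag = 40 × 46% = 18.4 lb; cost = 81.77 / 18.4 = £4.4440/lb P₂O₅.
option B: P₂O₅ per bag = 80 × 15.5% = 12.4 lb; cost = 18.96 / 12.4 = £1.5290/lb P₂O₅.
option B is cheaper.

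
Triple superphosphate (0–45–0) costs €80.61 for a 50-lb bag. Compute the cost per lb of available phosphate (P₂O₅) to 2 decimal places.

P₂O₅ in bag = 50 × 45% = 22.5 lb.
Cost per lb P₂O₅ = €80.61 / 22.5 = €3.5827.

€3.58 per lb P₂O₅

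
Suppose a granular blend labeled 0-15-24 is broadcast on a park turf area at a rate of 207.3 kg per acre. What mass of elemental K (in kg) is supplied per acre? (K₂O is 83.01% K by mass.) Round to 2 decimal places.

41.30 kg K per acre

K₂O per acre = 207.3 × 24% = 49.752 kg.
Elemental K = 49.752 × 0.8301 = 41.2991 kg per acre.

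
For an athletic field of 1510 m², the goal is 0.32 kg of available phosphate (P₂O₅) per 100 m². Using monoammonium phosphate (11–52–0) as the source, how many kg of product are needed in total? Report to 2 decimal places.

Product per 100 m² = 0.32 / 52% = 0.615385 kg.
Total product = 0.615385 × 1510 / 100 = 9.29231 kg.

9.29 kg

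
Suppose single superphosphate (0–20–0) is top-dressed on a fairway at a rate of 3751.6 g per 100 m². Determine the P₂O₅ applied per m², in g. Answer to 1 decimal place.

P₂O₅ per 100 m² = 3751.6 × 20% = 750.32 g.
Convert to per m²: 750.32 × 0.01 = 7.5032 g.

7.5 g P₂O₅ per sq m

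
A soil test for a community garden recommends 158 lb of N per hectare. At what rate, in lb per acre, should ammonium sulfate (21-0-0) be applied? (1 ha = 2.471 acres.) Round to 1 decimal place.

304.5 lb of product per acre

Product per hectare = 158 / 21% = 752.381 lb.
Convert to per acre: 752.381 × 0.404694 = 304.484 lb.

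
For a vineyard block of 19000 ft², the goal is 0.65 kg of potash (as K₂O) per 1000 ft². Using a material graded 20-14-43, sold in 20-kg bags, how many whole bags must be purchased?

2 bags

Product per 1000 ft² = 0.65 / 43% = 1.51163 kg.
Total product = 1.51163 × 19000 / 1000 = 28.7209 kg.
Bags = ⌈28.7209 / 20⌉ = 2.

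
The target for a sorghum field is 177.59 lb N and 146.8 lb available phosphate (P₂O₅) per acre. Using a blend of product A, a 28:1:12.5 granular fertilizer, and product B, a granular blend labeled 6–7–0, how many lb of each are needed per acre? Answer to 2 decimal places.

190.70 lb product A, 2069.90 lb product B

With a, b = lb per acre of product A and product B:
N: 0.28·a + 0.06·b = 177.59
P₂O₅: 0.01·a + 0.07·b = 146.8
Eliminate b: (row1) − 0.06/0.07·(row2) → 0.271429·a = 51.7614, so a = 190.7.
Then b = (146.8 − 0.01·190.7) / 0.07 = 2069.9.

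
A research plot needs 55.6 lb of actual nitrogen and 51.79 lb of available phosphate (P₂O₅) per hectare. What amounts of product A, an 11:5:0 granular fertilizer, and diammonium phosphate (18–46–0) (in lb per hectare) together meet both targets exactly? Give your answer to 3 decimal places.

390.716 lb product A, 70.118 lb diammonium phosphate

Per-hectare balance (a = product A, b = diammonium phosphate):
N: 0.11·a + 0.18·b = 55.6
P₂O₅: 0.05·a + 0.46·b = 51.79
Eliminate b: (row1) − 0.18/0.46·(row2) → 0.0904348·a = 35.3343, so a = 390.7163.
Then b = (51.79 − 0.05·390.7163) / 0.46 = 70.1178.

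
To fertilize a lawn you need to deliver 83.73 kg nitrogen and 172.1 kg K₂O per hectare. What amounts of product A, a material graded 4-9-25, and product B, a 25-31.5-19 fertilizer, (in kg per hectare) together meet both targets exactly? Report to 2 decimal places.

493.92 kg product A, 255.89 kg product B

Let a = kg of product A, b = kg of product B (per hectare).
N: 0.04·a + 0.25·b = 83.73
K₂O: 0.25·a + 0.19·b = 172.1
Eliminate a: (row1) − 0.04/0.25·(row2) → 0.2196·b = 56.194, so b = 255.893.
Back-substitute: a = (83.73 − 0.25·255.893) / 0.04 = 493.922.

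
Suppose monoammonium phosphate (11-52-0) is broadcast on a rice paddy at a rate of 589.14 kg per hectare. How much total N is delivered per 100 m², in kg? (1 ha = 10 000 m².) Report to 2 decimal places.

nitrogen per hectare = 589.14 × 11% = 64.8054 kg.
Convert to per 100 m²: 64.8054 × 0.01 = 0.648054 kg.

0.65 kg N per hundred sq m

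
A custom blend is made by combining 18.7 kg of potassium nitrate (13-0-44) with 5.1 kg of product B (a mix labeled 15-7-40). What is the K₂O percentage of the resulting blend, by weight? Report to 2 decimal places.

Total mass = 18.7 + 5.1 = 23.8 kg.
K₂O mass = 44%×18.7 + 40%×5.1 = 10.268 kg.
% K₂O = 10.268 / 23.8 = 43.1429%.

43.14% K₂O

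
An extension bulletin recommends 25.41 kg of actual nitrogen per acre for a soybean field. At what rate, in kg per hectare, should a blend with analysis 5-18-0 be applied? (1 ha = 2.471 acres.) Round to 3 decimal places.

Product per acre = 25.41 / 5% = 508.2 kg.
Convert to per hectare: 508.2 × 2.471 = 1255.7622 kg.

1255.762 kg of product per hectare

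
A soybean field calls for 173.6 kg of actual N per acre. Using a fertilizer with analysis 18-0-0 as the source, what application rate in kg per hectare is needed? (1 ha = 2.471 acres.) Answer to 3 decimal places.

Product per acre = 173.6 / 18% = 964.444 kg.
Convert to per hectare: 964.444 × 2.471 = 2383.1422 kg.

2383.142 kg of product per hectare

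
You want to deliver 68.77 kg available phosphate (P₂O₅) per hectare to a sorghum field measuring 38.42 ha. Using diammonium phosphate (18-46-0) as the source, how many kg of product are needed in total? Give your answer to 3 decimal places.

5743.790 kg

Product per hectare = 68.77 / 46% = 149.5 kg.
Total product = 149.5 × 38.42 = 5743.79 kg.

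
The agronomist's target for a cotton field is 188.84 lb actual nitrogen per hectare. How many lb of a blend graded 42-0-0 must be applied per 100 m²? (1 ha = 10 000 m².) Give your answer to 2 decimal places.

Product per hectare = 188.84 / 42% = 449.619 lb.
Convert to per 100 m²: 449.619 × 0.01 = 4.49619 lb.

4.50 lb of product per hundred sq m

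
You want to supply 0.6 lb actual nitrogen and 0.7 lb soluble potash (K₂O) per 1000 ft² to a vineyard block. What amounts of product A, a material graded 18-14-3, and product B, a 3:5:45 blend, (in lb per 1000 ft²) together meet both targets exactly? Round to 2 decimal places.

3.11 lb product A, 1.35 lb product B

With a, b = lb per 1000 ft² of product A and product B:
N: 0.18·a + 0.03·b = 0.6
K₂O: 0.03·a + 0.45·b = 0.7
Eliminate b: (row1) − 0.03/0.45·(row2) → 0.178·a = 0.553333, so a = 3.10861.
Then b = (0.7 − 0.03·3.10861) / 0.45 = 1.34831.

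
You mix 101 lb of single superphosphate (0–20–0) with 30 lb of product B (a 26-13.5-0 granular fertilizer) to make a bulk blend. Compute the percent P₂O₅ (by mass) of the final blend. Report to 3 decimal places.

Total mass = 101 + 30 = 131 lb.
P₂O₅ mass = 20%×101 + 13.5%×30 = 24.25 lb.
% P₂O₅ = 24.25 / 131 = 18.51145%.

18.511% P₂O₅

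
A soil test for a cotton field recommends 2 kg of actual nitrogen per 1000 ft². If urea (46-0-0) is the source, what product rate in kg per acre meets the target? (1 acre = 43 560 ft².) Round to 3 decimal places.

189.391 kg of product per acre

Product per 1000 ft² = 2 / 46% = 4.34783 kg.
Convert to per acre: 4.34783 × 43.56 = 189.3913 kg.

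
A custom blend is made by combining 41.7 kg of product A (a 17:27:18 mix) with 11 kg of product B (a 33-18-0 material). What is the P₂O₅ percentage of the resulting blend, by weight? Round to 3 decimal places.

25.121% P₂O₅

Total mass = 41.7 + 11 = 52.7 kg.
P₂O₅ mass = 27%×41.7 + 18%×11 = 13.239 kg.
% P₂O₅ = 13.239 / 52.7 = 25.1214%.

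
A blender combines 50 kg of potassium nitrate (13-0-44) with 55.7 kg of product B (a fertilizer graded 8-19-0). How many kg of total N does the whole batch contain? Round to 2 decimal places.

10.96 kg N

N mass = 13%×50 + 8%×55.7 = 10.956 kg.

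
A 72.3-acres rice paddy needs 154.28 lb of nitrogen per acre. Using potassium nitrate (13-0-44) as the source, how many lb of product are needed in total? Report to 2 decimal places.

Product per acre = 154.28 / 13% = 1186.77 lb.
Total product = 1186.77 × 72.3 = 85803.415 lb.

85803.42 lb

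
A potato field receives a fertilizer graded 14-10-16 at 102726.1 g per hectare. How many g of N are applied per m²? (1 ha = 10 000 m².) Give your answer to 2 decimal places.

1.44 g N per sq m

nitrogen per hectare = 102726.1 × 14% = 14381.7 g.
Convert to per m²: 14381.7 × 0.0001 = 1.43817 g.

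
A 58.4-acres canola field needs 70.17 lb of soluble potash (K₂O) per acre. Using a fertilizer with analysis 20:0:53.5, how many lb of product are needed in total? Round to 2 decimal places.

Product per acre = 70.17 / 53.5% = 131.159 lb.
Total product = 131.159 × 58.4 = 7659.679 lb.

7659.68 lb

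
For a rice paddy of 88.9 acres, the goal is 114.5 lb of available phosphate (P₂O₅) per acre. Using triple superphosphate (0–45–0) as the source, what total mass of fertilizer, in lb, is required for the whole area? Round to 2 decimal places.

22620.11 lb

Product per acre = 114.5 / 45% = 254.444 lb.
Total product = 254.444 × 88.9 = 22620.111 lb.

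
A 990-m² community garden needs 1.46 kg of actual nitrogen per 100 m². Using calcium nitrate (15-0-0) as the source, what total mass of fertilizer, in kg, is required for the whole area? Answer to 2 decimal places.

Product per 100 m² = 1.46 / 15% = 9.73333 kg.
Total product = 9.73333 × 990 / 100 = 96.36 kg.

96.36 kg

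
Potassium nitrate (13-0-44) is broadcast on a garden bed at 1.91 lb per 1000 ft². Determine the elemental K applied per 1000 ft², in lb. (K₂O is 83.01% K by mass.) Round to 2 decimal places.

K₂O per 1000 ft² = 1.91 × 44% = 0.8404 lb.
Elemental K = 0.8404 × 0.8301 = 0.697616 lb per 1000 ft².

0.70 lb K per thousand sq ft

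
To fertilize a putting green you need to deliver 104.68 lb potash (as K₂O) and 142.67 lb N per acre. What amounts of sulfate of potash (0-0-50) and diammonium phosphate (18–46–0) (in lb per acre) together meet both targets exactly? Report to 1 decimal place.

Let a = lb of sulfate of potash, b = lb of diammonium phosphate (per acre).
K₂O: 0.5·a + 0·b = 104.68
N: 0·a + 0.18·b = 142.67
Solving simultaneously: a = 209.36, b = 792.611.

209.4 lb sulfate of potash, 792.6 lb diammonium phosphate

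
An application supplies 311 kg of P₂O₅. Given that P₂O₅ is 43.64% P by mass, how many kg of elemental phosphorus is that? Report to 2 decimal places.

135.72 kg P

P = 311 × 0.4364 = 135.7204 kg.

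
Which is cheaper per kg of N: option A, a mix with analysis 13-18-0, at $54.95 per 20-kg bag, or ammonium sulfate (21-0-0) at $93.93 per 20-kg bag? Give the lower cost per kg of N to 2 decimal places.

$21.13 per kg N (option A)

option A: N per bag = 20 × 13% = 2.6 kg; cost = 54.95 / 2.6 = $21.1346/kg N.
ammonium sulfate: N per bag = 20 × 21% = 4.2 kg; cost = 93.93 / 4.2 = $22.3643/kg N.
option A is cheaper.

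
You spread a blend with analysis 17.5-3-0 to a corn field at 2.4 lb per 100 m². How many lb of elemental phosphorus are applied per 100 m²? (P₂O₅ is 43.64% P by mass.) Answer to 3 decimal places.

P₂O₅ per 100 m² = 2.4 × 3% = 0.072 lb.
Elemental P = 0.072 × 0.4364 = 0.0314208 lb per 100 m².

0.031 lb P per hundred sq m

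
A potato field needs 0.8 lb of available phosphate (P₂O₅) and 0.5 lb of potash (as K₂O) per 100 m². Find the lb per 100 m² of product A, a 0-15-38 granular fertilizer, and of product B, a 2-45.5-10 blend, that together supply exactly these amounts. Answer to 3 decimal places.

0.934 lb product A, 1.450 lb product B

With a, b = lb per 100 m² of product A and product B:
P₂O₅: 0.15·a + 0.455·b = 0.8
K₂O: 0.38·a + 0.1·b = 0.5
Eliminate b: (row1) − 0.455/0.1·(row2) → -1.579·a = -1.475, so a = 0.934136.
Then b = (0.5 − 0.38·0.934136) / 0.1 = 1.45028.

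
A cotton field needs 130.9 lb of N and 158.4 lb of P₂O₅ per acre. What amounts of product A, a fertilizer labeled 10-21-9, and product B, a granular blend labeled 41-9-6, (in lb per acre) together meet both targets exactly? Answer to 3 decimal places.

Per-acre balance (a = product A, b = product B):
N: 0.1·a + 0.41·b = 130.9
P₂O₅: 0.21·a + 0.09·b = 158.4
Solving simultaneously: a = 689.5331, b = 151.08949.

689.533 lb product A, 151.089 lb product B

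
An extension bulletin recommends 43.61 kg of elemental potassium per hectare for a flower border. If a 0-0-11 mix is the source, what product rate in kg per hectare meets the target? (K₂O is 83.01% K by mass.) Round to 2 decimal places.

477.60 kg of product per hectare

As K₂O: 43.61 / 0.8301 = 52.5358 kg per hectare.
Product per hectare = 52.5358 / 11% = 477.599 kg.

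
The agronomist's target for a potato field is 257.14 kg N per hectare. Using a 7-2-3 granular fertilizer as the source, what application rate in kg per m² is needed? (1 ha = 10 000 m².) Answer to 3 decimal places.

0.367 kg of product per sq m

Product per hectare = 257.14 / 7% = 3673.43 kg.
Convert to per m²: 3673.43 × 0.0001 = 0.367343 kg.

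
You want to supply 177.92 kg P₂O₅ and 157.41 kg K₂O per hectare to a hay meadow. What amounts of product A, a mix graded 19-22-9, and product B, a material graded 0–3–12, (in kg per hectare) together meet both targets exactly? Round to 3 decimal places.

701.608 kg product A, 785.544 kg product B

Per-hectare balance (a = product A, b = product B):
P₂O₅: 0.22·a + 0.03·b = 177.92
K₂O: 0.09·a + 0.12·b = 157.41
Eliminate b: (row1) − 0.03/0.12·(row2) → 0.1975·a = 138.567, so a = 701.6076.
Then b = (157.41 − 0.09·701.6076) / 0.12 = 785.5443.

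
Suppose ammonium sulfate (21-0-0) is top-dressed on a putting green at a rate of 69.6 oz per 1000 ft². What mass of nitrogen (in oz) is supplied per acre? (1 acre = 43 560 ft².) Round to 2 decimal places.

nitrogen per 1000 ft² = 69.6 × 21% = 14.616 oz.
Convert to per acre: 14.616 × 43.56 = 636.673 oz.

636.67 oz N per acre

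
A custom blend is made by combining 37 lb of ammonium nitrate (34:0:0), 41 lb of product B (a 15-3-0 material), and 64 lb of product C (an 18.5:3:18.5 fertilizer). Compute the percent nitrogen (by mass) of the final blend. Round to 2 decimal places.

Total mass = 37 + 41 + 64 = 142 lb.
N mass = 34%×37 + 15%×41 + 18.5%×64 = 30.57 lb.
% N = 30.57 / 142 = 21.5282%.

21.53% N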